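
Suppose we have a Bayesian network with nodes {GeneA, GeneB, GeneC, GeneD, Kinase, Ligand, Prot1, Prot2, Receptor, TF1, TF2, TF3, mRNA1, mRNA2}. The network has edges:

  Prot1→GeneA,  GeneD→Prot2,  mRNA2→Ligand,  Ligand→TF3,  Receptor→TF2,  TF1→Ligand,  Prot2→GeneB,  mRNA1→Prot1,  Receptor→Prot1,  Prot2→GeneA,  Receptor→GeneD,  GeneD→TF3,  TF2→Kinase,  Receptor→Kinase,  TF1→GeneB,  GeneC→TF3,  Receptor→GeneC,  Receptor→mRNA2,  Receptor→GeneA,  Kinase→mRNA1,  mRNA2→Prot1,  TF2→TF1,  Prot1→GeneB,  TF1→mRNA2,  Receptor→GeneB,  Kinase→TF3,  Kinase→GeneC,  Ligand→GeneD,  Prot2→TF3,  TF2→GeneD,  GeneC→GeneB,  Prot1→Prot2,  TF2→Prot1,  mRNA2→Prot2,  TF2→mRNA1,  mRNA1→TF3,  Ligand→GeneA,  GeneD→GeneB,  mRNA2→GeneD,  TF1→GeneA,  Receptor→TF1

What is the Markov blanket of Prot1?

{GeneA, GeneB, GeneC, GeneD, Ligand, Prot2, Receptor, TF1, TF2, mRNA1, mRNA2}

Prot1's parents: Receptor, TF2, mRNA1, mRNA2.
Prot1's children: GeneA, GeneB, Prot2.
Other parents of Prot1's children:
  Prot2: GeneD, mRNA2
  GeneB: GeneC, GeneD, Prot2, Receptor, TF1
  GeneA: Ligand, Prot2, Receptor, TF1
MB(Prot1) = {GeneA, GeneB, GeneC, GeneD, Ligand, Prot2, Receptor, TF1, TF2, mRNA1, mRNA2}.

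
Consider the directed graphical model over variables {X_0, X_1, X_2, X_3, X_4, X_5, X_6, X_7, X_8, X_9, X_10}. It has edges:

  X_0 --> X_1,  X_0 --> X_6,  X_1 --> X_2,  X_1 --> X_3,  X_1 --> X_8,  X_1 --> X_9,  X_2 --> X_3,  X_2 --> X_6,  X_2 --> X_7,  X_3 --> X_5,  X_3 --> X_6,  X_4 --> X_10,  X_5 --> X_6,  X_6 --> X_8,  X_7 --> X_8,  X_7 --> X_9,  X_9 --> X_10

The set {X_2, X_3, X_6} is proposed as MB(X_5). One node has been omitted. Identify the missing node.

X_0

Pa(X_5) = {X_3}.
X_5's children: X_6.
Other parents of X_5's children:
  parents(X_6) \ {X_5} = {X_0, X_2, X_3}.
MB(X_5) = {X_0, X_2, X_3, X_6}.
Comparing with the claimed set, X_0 is missing.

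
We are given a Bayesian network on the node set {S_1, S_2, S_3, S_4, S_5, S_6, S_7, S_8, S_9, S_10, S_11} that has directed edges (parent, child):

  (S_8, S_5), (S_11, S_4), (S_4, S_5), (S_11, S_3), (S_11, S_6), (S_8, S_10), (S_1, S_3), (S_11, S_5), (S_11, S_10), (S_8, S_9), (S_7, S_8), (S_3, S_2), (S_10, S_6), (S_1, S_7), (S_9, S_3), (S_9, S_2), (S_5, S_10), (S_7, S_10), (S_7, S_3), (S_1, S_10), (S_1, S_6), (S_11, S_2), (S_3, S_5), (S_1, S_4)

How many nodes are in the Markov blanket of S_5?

S_5's parents: S_3, S_4, S_8, S_11.
Ch(S_5) = {S_10}.
Co-parents of S_5 (other parents of its children):
  parents(S_10) \ {S_5} = {S_1, S_7, S_8, S_11}.
MB(S_5) = {S_1, S_3, S_4, S_7, S_8, S_10, S_11}, which has 7 nodes.

7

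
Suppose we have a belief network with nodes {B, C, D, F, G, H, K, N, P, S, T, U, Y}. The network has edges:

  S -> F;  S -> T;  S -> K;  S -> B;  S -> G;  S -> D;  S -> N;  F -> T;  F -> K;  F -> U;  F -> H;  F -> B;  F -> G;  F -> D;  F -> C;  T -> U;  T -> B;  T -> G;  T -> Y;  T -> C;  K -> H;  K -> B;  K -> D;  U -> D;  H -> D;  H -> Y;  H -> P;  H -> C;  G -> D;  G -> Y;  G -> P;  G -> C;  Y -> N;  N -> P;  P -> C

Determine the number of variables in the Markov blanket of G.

A node's Markov blanket = Pa ∪ Ch ∪ (parents of Ch other than the node itself).
G has parents F, S, T.
Ch(G) = {C, D, P, Y}.
Parents of each child, excluding G:
  D's other parents are F, H, K, S, U.
  Y's other parents are H, T.
  parents(P) \ {G} = {H, N}.
  C also has parents F, H, P, T.
MB(G) = {C, D, F, H, K, N, P, S, T, U, Y}, which has 11 nodes.

11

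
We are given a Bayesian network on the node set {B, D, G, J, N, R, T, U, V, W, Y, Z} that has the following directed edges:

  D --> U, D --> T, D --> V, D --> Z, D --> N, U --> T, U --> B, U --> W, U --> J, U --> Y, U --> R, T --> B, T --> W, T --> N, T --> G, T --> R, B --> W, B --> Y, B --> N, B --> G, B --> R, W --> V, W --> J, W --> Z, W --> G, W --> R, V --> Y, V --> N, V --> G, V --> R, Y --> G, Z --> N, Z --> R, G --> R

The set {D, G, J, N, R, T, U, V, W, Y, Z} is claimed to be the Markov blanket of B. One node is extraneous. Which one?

J

The Markov blanket of a node is its parents, its children, and the other parents of its children.
Ch(B) = {G, N, R, W, Y}.
B's parents: T, U.
For each child, the remaining parents (spouses of B):
  W's other parents are T, U.
  parents(Y) \ {B} = {U, V}.
  parents(N) \ {B} = {D, T, V, Z}.
  parents(G) \ {B} = {T, V, W, Y}.
  R also has parents G, T, U, V, W, Z.
MB(B) = {D, G, N, R, T, U, V, W, Y, Z}.
J is neither a parent, child, nor co-parent of B, so it does not belong.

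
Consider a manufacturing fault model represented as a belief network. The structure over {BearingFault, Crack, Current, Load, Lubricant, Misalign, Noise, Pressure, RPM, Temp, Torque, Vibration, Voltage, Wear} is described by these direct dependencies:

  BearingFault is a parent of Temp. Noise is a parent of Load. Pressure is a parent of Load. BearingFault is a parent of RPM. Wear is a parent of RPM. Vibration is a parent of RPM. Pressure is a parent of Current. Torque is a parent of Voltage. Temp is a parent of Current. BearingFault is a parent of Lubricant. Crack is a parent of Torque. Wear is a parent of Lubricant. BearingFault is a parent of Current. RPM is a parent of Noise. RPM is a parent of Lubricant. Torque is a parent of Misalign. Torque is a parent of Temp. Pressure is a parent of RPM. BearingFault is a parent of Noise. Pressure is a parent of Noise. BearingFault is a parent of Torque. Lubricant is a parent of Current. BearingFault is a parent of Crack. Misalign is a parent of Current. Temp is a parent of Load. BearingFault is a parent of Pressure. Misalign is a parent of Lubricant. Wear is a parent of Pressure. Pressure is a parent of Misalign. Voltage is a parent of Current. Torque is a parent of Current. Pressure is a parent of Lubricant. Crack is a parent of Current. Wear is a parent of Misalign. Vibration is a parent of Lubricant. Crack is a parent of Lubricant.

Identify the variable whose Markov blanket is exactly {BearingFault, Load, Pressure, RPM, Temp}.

The target node must have every member of {BearingFault, Load, Pressure, RPM, Temp} as a parent, child, or co-parent, and no others.
Parents of Noise: BearingFault, Pressure, RPM; children: Load; co-parents: Pressure, Temp.
These exactly cover the given set, so the node is Noise.

Noise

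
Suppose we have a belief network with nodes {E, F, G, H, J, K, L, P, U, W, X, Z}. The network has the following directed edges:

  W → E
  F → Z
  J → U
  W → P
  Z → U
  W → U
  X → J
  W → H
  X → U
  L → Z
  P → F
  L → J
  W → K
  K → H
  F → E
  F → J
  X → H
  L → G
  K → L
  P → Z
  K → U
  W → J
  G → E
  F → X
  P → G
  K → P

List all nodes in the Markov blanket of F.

By definition, MB(F) is built from F's parents, F's children, and the co-parents of F.
Ch(F) = {E, J, X, Z}.
Pa(F) = {P}.
Parents of each child, excluding F:
  X has no other parent.
  parents(J) \ {F} = {L, W, X}.
  parents(E) \ {F} = {G, W}.
  Z also has parents L, P.
MB(F) = {E, G, J, L, P, W, X, Z}.

{E, G, J, L, P, W, X, Z}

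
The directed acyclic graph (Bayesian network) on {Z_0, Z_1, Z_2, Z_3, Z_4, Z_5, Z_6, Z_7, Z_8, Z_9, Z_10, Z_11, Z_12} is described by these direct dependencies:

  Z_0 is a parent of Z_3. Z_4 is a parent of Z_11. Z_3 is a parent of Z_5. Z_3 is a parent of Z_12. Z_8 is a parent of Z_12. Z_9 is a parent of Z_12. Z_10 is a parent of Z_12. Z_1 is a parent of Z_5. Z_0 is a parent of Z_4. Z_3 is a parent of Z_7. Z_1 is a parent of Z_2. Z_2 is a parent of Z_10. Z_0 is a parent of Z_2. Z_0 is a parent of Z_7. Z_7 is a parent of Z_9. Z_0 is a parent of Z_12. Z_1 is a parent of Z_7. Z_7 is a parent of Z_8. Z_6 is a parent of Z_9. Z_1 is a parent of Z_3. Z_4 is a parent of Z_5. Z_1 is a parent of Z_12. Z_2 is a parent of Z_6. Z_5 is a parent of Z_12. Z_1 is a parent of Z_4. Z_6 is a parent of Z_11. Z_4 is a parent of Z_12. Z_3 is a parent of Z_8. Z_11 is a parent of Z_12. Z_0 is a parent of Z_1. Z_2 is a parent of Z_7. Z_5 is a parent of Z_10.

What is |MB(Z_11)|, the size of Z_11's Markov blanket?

10

Parents of Z_11: Z_4, Z_6.
Ch(Z_11) = {Z_12}.
Parents of each child, excluding Z_11:
  Z_12: Z_0, Z_1, Z_3, Z_4, Z_5, Z_8, Z_9, Z_10
MB(Z_11) = {Z_0, Z_1, Z_3, Z_4, Z_5, Z_6, Z_8, Z_9, Z_10, Z_12}, which has 10 nodes.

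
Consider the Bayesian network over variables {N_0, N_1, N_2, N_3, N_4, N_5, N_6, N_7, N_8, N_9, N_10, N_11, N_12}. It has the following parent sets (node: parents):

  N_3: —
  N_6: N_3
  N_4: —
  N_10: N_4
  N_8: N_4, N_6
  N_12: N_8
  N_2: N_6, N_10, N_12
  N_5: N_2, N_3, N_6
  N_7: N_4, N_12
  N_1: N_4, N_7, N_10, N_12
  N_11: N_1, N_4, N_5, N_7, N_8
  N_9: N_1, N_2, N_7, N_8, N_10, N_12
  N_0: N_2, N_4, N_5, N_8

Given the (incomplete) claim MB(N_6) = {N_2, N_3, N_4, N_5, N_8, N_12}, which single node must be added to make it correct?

N_10

N_6 has children N_2, N_5, N_8.
N_6 has parent N_3.
Co-parents of N_6 (other parents of its children):
  N_8's other parent is N_4.
  N_2's other parents are N_10, N_12.
  N_5 also has parents N_2, N_3.
MB(N_6) = {N_2, N_3, N_4, N_5, N_8, N_10, N_12}.
Comparing with the claimed set, N_10 is missing.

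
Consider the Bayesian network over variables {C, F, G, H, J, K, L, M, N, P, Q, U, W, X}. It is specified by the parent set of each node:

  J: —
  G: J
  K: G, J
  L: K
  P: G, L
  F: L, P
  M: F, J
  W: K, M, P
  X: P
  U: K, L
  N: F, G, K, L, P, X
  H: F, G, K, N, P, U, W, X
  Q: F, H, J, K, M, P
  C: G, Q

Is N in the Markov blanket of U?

Yes

N is a co-parent of U: both are parents of H.
So N ∈ MB(U).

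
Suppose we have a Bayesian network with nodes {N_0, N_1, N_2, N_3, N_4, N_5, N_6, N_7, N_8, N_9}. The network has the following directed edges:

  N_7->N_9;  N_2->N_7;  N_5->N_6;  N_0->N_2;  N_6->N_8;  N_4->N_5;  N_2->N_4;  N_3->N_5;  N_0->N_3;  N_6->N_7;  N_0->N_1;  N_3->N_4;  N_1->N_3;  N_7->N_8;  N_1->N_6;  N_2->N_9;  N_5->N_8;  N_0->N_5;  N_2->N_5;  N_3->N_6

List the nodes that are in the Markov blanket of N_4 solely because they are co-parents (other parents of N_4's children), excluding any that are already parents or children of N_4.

Children of N_4: N_5.
  N_5: N_0, N_2, N_3
Excluding nodes already adjacent to N_4 (N_2, N_3, N_5), the co-parent-only contribution is {N_0}.

{N_0}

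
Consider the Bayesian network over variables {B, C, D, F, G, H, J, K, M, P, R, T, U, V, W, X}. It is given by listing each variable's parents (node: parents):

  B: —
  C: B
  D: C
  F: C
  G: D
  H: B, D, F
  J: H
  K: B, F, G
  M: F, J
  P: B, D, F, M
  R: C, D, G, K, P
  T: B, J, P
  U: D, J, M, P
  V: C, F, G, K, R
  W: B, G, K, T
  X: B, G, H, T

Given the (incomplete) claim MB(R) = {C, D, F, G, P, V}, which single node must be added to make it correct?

K

Pa(R) = {C, D, G, K, P}.
R has child V.
Parents of each child, excluding R:
  V: C, F, G, K
MB(R) = {C, D, F, G, K, P, V}.
Comparing with the claimed set, K is missing.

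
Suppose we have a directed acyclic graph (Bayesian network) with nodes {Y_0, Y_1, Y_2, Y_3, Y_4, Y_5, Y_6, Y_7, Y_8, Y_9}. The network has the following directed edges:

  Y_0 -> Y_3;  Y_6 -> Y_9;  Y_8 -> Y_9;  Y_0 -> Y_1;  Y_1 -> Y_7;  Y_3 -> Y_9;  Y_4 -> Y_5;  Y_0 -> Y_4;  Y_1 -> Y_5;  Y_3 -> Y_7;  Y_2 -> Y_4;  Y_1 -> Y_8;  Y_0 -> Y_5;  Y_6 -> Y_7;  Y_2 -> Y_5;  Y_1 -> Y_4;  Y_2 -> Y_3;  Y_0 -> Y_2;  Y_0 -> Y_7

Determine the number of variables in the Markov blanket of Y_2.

5

Y_2 has parent Y_0.
Y_2's children: Y_3, Y_4, Y_5.
For each child, the remaining parents (spouses of Y_2):
  Y_3: Y_0
  Y_4: Y_0, Y_1
  Y_5: Y_0, Y_1, Y_4
MB(Y_2) = {Y_0, Y_1, Y_3, Y_4, Y_5}, which has 5 nodes.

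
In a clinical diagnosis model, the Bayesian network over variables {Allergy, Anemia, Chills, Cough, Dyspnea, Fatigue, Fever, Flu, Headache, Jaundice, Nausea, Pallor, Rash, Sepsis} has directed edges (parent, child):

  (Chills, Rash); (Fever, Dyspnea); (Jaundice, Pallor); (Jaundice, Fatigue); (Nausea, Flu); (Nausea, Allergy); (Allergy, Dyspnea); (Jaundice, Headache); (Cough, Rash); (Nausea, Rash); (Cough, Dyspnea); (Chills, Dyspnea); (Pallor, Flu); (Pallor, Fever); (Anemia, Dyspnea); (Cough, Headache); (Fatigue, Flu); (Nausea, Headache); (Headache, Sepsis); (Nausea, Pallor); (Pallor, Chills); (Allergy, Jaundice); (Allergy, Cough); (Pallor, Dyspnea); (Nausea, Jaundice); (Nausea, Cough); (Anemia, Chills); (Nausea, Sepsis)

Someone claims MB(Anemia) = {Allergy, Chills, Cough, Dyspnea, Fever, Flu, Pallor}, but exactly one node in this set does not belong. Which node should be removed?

Flu

The Markov blanket of a node is its parents, its children, and the other parents of its children.
Pa(Anemia) = {}.
Anemia's children: Chills, Dyspnea.
For each child, the remaining parents (spouses of Anemia):
  Chills also has parent Pallor.
  Dyspnea's other parents are Allergy, Chills, Cough, Fever, Pallor.
MB(Anemia) = {Allergy, Chills, Cough, Dyspnea, Fever, Pallor}.
Flu is neither a parent, child, nor co-parent of Anemia, so it does not belong.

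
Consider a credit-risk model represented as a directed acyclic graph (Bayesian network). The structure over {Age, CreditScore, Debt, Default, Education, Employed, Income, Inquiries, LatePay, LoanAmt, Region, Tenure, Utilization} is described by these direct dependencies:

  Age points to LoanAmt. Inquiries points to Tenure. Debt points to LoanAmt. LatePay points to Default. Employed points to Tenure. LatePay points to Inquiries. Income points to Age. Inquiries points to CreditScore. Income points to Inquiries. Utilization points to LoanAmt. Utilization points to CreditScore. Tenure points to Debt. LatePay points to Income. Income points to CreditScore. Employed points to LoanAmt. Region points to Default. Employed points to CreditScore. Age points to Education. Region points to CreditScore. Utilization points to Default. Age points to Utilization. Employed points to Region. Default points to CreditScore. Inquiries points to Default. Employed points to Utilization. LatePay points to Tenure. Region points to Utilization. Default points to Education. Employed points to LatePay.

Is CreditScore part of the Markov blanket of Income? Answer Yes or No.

CreditScore is a child of Income.
So CreditScore ∈ MB(Income).

Yes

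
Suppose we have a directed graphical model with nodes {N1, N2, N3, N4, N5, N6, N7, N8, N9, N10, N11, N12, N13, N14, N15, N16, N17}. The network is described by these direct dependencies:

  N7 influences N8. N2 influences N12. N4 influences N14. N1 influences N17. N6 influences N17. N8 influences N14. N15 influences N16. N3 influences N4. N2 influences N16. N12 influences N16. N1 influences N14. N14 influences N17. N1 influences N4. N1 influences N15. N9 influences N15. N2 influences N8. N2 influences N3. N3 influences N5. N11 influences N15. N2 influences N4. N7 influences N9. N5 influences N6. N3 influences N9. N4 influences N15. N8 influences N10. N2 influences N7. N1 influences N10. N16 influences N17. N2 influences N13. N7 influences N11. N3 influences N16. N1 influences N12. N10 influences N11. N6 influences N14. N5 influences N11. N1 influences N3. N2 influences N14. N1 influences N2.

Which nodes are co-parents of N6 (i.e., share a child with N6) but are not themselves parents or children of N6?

{N1, N2, N4, N8, N16}

Children of N6: N14, N17.
  N14 also has parents N1, N2, N4, N8.
  N17's other parents are N1, N14, N16.
Excluding nodes already adjacent to N6 (N5, N14, N17), the co-parent-only contribution is {N1, N2, N4, N8, N16}.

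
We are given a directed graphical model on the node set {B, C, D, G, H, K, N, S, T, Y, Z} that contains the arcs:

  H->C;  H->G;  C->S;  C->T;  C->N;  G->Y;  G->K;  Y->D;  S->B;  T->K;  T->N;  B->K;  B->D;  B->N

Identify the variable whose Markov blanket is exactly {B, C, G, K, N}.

T

The target node must have every member of {B, C, G, K, N} as a parent, child, or co-parent, and no others.
Parents of T: C; children: K, N; co-parents: B, C, G.
These exactly cover the given set, so the node is T.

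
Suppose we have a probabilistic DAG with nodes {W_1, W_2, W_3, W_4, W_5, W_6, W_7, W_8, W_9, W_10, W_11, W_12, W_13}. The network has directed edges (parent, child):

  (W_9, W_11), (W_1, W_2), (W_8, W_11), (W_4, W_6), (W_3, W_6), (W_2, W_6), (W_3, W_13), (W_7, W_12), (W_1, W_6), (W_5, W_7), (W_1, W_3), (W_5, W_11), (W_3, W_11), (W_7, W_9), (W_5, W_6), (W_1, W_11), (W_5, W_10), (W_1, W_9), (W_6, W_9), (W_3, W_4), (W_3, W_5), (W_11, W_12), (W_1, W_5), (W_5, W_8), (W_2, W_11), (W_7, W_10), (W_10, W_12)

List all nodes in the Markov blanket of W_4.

Pa(W_4) = {W_3}.
Children of W_4: W_6.
Co-parents of W_4 (other parents of its children):
  W_6: W_1, W_2, W_3, W_5
MB(W_4) = {W_1, W_2, W_3, W_5, W_6}.

{W_1, W_2, W_3, W_5, W_6}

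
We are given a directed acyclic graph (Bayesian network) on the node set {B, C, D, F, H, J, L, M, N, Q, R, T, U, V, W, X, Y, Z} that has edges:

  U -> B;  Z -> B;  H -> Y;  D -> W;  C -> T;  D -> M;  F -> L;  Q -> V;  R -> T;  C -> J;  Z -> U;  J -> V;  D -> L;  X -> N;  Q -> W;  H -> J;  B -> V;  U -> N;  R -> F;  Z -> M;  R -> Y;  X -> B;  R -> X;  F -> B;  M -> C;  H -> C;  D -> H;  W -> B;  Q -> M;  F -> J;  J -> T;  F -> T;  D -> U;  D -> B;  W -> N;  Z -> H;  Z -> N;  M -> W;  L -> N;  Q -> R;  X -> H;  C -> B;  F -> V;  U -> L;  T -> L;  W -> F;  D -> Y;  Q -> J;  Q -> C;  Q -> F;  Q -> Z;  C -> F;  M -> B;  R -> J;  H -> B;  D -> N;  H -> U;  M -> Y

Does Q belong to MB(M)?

Yes

Q is a parent of M.
So Q ∈ MB(M).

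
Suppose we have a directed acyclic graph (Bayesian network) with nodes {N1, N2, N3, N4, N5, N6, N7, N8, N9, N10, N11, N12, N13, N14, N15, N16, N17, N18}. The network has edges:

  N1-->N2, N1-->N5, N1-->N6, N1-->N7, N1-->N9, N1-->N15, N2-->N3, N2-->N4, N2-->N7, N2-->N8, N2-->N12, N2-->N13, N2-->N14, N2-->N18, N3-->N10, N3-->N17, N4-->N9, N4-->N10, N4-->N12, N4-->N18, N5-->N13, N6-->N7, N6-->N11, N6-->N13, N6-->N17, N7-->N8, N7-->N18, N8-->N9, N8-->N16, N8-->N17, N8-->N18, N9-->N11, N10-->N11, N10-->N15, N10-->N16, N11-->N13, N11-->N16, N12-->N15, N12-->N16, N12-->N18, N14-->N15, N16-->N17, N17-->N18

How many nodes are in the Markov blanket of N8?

A node's Markov blanket = Pa ∪ Ch ∪ (parents of Ch other than the node itself).
N8's parents: N2, N7.
Children of N8: N9, N16, N17, N18.
For each child, the remaining parents (spouses of N8):
  N9: N1, N4
  N16: N10, N11, N12
  N17: N3, N6, N16
  N18: N2, N4, N7, N12, N17
MB(N8) = {N1, N2, N3, N4, N6, N7, N9, N10, N11, N12, N16, N17, N18}, which has 13 nodes.

13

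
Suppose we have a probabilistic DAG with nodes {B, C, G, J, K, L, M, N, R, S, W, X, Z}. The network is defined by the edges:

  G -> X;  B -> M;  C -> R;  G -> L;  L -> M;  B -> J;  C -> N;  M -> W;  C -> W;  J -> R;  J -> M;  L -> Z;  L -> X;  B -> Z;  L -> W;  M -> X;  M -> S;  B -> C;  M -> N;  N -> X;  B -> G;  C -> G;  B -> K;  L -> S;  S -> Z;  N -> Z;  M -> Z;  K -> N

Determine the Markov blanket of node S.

Recall MB(v) = parents ∪ children ∪ spouses, where spouses are the other parents of v's children.
S's parents: L, M.
S has child Z.
Other parents of S's children:
  Z's other parents are B, L, M, N.
Union: {L, M} ∪ {Z} ∪ {B, L, M, N} = {B, L, M, N, Z}.

{B, L, M, N, Z}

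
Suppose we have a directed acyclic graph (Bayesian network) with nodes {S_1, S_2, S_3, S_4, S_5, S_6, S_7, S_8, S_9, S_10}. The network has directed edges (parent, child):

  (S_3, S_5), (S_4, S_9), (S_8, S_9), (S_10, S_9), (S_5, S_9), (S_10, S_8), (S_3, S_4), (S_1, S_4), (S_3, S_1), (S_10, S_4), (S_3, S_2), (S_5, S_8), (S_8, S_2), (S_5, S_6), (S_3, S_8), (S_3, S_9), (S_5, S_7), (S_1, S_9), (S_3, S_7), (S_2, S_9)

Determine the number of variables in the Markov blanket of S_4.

7

Pa(S_4) = {S_1, S_3, S_10}.
Children of S_4: S_9.
For each child, the remaining parents (spouses of S_4):
  S_9's other parents are S_1, S_2, S_3, S_5, S_8, S_10.
MB(S_4) = {S_1, S_2, S_3, S_5, S_8, S_9, S_10}, which has 7 nodes.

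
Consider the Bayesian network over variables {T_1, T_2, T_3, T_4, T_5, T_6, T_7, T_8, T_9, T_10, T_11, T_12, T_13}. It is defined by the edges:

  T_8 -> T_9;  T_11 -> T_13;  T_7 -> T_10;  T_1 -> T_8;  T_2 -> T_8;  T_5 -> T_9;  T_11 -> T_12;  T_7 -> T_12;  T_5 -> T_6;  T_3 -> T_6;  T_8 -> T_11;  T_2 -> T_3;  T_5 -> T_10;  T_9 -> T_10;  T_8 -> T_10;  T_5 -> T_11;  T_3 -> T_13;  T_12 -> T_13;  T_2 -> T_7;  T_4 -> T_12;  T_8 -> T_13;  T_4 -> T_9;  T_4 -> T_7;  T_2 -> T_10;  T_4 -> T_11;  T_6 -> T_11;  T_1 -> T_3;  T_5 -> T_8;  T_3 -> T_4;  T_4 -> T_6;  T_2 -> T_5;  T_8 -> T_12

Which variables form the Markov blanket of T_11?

{T_3, T_4, T_5, T_6, T_7, T_8, T_12, T_13}

The Markov blanket of a node is its parents, its children, and the other parents of its children.
Pa(T_11) = {T_4, T_5, T_6, T_8}.
Children of T_11: T_12, T_13.
Other parents of T_11's children:
  T_12's other parents are T_4, T_7, T_8.
  T_13's other parents are T_3, T_8, T_12.
So the Markov blanket of T_11 is {T_3, T_4, T_5, T_6, T_7, T_8, T_12, T_13}.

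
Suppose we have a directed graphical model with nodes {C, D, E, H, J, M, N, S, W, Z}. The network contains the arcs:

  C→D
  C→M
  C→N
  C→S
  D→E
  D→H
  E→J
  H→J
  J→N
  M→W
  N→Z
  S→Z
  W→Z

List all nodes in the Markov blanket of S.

{C, N, W, Z}

The Markov blanket of a node is its parents, its children, and the other parents of its children.
S's parents: C.
S has child Z.
Other parents of S's children:
  parents(Z) \ {S} = {N, W}.
Taking the union gives {C, N, W, Z}.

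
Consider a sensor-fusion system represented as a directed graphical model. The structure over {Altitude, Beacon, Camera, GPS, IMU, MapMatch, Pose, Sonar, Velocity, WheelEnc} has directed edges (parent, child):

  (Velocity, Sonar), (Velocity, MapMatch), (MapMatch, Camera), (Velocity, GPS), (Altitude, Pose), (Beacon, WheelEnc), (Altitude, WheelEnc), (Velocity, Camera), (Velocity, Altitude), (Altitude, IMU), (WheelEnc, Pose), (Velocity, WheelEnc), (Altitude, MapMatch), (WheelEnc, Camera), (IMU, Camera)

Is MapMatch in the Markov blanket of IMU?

Yes

MapMatch is a co-parent of IMU: both are parents of Camera.
So MapMatch ∈ MB(IMU).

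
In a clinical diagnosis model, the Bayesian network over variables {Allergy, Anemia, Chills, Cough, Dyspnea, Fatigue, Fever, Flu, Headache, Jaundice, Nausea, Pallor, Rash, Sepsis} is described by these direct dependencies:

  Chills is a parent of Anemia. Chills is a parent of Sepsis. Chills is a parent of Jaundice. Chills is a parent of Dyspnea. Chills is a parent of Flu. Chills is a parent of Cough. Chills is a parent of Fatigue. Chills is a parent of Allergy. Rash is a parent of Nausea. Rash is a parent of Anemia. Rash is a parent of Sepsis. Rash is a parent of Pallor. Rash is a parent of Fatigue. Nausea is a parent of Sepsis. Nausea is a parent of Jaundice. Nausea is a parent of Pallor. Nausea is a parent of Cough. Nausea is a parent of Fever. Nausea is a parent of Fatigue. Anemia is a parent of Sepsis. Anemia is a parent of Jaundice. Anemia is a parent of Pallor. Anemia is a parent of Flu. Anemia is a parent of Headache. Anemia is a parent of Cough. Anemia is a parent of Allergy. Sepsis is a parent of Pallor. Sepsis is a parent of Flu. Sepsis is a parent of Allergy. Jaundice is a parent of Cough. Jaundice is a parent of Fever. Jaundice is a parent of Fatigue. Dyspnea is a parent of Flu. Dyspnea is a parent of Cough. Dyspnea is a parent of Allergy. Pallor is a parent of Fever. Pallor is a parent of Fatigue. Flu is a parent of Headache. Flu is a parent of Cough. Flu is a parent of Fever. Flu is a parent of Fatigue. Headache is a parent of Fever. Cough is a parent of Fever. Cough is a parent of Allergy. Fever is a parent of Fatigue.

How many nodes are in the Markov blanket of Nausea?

A node's Markov blanket = Pa ∪ Ch ∪ (parents of Ch other than the node itself).
Nausea's children: Cough, Fatigue, Fever, Jaundice, Pallor, Sepsis.
Parents of Nausea: Rash.
Parents of each child, excluding Nausea:
  Sepsis's other parents are Anemia, Chills, Rash.
  parents(Jaundice) \ {Nausea} = {Anemia, Chills}.
  parents(Pallor) \ {Nausea} = {Anemia, Rash, Sepsis}.
  Cough's other parents are Anemia, Chills, Dyspnea, Flu, Jaundice.
  parents(Fever) \ {Nausea} = {Cough, Flu, Headache, Jaundice, Pallor}.
  Fatigue also has parents Chills, Fever, Flu, Jaundice, Pallor, Rash.
MB(Nausea) = {Anemia, Chills, Cough, Dyspnea, Fatigue, Fever, Flu, Headache, Jaundice, Pallor, Rash, Sepsis}, which has 12 nodes.

12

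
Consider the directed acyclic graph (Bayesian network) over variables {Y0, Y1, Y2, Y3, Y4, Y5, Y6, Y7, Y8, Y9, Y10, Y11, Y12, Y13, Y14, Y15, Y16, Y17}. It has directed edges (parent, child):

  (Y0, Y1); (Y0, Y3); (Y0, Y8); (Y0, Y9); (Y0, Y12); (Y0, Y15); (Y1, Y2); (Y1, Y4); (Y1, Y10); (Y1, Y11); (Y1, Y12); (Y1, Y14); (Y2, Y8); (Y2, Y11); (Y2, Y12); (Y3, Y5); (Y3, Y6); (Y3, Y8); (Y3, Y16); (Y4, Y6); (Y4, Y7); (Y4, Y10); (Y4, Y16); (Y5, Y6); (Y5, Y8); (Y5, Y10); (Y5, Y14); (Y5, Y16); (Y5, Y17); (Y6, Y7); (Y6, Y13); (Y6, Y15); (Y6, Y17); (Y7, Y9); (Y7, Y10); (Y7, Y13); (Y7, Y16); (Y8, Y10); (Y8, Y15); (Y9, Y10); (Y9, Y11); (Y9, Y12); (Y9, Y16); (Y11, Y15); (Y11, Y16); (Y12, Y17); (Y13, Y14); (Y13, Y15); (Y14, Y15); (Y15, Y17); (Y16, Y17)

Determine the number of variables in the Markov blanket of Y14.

8

A node's Markov blanket = Pa ∪ Ch ∪ (parents of Ch other than the node itself).
Y14's parents: Y1, Y5, Y13.
Ch(Y14) = {Y15}.
Co-parents of Y14 (other parents of its children):
  Y15: Y0, Y6, Y8, Y11, Y13
MB(Y14) = {Y0, Y1, Y5, Y6, Y8, Y11, Y13, Y15}, which has 8 nodes.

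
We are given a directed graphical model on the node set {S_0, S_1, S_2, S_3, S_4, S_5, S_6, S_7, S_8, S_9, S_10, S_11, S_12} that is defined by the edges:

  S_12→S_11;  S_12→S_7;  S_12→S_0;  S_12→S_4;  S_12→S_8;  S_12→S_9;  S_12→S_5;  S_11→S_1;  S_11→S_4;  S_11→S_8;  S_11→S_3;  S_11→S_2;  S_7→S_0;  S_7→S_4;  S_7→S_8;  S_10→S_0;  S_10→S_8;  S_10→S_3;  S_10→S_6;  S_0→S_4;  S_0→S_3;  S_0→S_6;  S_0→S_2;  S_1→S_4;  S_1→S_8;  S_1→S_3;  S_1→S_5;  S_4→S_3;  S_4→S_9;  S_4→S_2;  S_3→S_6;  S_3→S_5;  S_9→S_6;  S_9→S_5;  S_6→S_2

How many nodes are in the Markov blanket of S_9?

8

Recall MB(v) = parents ∪ children ∪ spouses, where spouses are the other parents of v's children.
S_9's parents: S_4, S_12.
Ch(S_9) = {S_5, S_6}.
For each child, the remaining parents (spouses of S_9):
  S_6's other parents are S_0, S_3, S_10.
  S_5's other parents are S_1, S_3, S_12.
MB(S_9) = {S_0, S_1, S_3, S_4, S_5, S_6, S_10, S_12}, which has 8 nodes.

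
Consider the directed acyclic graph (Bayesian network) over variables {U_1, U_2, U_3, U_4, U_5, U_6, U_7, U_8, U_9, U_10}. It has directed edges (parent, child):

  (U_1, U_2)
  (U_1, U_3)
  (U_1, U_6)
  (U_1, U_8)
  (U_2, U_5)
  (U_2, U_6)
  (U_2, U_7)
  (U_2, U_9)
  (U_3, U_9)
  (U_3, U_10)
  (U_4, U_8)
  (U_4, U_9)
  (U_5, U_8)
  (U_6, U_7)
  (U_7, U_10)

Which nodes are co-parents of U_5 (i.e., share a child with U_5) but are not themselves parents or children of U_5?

Children of U_5: U_8.
  U_8: U_1, U_4
Excluding nodes already adjacent to U_5 (U_2, U_8), the co-parent-only contribution is {U_1, U_4}.

{U_1, U_4}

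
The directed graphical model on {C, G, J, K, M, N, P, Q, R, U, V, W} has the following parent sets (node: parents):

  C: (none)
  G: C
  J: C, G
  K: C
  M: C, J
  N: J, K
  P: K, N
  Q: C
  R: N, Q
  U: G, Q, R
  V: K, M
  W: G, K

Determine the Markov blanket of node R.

By definition, MB(R) is built from R's parents, R's children, and the co-parents of R.
Pa(R) = {N, Q}.
R has child U.
Other parents of R's children:
  U: G, Q
Union: {N, Q} ∪ {U} ∪ {G, Q} = {G, N, Q, U}.

{G, N, Q, U}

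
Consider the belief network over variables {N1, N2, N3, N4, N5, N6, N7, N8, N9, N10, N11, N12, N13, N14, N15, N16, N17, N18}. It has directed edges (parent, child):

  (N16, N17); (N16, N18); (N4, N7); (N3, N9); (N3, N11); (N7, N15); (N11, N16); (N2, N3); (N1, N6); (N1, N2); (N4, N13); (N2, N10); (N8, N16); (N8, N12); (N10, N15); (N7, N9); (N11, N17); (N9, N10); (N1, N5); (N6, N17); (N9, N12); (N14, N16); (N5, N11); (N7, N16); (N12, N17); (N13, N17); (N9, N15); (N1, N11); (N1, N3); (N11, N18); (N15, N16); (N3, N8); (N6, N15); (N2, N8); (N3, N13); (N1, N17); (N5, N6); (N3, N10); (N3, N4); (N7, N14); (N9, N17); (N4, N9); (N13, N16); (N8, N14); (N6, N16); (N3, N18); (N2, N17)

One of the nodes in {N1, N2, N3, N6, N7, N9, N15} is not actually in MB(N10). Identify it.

A node's Markov blanket = Pa ∪ Ch ∪ (parents of Ch other than the node itself).
Ch(N10) = {N15}.
N10 has parents N2, N3, N9.
Co-parents of N10 (other parents of its children):
  parents(N15) \ {N10} = {N6, N7, N9}.
MB(N10) = {N2, N3, N6, N7, N9, N15}.
N1 is neither a parent, child, nor co-parent of N10, so it does not belong.

N1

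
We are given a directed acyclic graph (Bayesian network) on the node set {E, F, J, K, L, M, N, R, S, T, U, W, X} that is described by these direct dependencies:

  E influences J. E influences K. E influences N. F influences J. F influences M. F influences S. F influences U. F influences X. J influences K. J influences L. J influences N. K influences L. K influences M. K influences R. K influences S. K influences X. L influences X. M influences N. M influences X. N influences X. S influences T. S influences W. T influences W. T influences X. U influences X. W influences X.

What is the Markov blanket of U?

U has child X.
Pa(U) = {F}.
Other parents of U's children:
  X: F, K, L, M, N, T, W
Taking the union gives {F, K, L, M, N, T, W, X}.

{F, K, L, M, N, T, W, X}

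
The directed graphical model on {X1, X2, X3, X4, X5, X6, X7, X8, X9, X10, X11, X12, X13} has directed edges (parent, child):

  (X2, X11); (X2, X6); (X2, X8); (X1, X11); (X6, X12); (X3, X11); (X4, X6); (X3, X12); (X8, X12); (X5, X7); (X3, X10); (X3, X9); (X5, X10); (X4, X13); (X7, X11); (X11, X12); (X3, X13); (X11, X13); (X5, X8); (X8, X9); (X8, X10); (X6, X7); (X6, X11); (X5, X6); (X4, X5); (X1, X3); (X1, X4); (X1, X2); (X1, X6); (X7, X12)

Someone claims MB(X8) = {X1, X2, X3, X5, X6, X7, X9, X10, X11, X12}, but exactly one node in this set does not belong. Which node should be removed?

X8's children: X9, X10, X12.
X8 has parents X2, X5.
Parents of each child, excluding X8:
  X9's other parent is X3.
  X10 also has parents X3, X5.
  X12 also has parents X3, X6, X7, X11.
MB(X8) = {X2, X3, X5, X6, X7, X9, X10, X11, X12}.
X1 is neither a parent, child, nor co-parent of X8, so it does not belong.

X1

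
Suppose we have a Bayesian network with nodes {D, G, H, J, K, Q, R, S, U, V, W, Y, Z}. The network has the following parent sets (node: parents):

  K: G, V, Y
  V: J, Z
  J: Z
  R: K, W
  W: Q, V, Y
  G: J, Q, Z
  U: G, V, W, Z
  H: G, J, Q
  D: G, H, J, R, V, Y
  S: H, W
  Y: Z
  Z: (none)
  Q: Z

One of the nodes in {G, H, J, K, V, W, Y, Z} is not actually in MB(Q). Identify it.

K

Pa(Q) = {Z}.
Q's children: G, H, W.
Parents of each child, excluding Q:
  W's other parents are V, Y.
  parents(G) \ {Q} = {J, Z}.
  parents(H) \ {Q} = {G, J}.
MB(Q) = {G, H, J, V, W, Y, Z}.
K is neither a parent, child, nor co-parent of Q, so it does not belong.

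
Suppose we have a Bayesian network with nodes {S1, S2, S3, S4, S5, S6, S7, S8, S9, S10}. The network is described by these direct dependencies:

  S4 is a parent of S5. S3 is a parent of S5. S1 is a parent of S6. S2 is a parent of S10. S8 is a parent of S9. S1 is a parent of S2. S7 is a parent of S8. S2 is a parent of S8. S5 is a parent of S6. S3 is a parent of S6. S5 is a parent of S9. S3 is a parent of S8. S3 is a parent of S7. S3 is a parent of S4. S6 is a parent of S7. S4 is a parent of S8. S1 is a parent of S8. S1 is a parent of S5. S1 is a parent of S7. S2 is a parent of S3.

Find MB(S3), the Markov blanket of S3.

{S1, S2, S4, S5, S6, S7, S8}

S3 has children S4, S5, S6, S7, S8.
S3's parents: S2.
Other parents of S3's children:
  S4: —
  S5: S1, S4
  S6: S1, S5
  S7: S1, S6
  S8: S1, S2, S4, S7
MB(S3) = {S1, S2, S4, S5, S6, S7, S8}.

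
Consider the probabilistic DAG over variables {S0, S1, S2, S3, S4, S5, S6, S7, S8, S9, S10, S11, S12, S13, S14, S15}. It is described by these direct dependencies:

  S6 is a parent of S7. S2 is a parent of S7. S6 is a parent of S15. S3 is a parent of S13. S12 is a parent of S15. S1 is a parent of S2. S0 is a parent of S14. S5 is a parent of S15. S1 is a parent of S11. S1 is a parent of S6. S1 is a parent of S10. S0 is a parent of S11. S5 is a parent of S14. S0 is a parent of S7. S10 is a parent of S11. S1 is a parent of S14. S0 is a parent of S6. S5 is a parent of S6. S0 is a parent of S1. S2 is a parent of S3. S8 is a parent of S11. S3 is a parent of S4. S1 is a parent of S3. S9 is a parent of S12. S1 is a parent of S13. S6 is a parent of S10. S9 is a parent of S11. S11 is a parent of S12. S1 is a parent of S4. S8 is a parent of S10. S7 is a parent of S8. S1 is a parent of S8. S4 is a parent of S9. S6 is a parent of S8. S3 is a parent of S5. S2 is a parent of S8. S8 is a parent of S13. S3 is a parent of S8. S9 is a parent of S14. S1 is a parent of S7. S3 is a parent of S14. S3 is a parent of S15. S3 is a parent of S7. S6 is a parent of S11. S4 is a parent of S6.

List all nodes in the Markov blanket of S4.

{S0, S1, S3, S5, S6, S9}

Recall MB(v) = parents ∪ children ∪ spouses, where spouses are the other parents of v's children.
S4's parents: S1, S3.
S4's children: S6, S9.
For each child, the remaining parents (spouses of S4):
  S6's other parents are S0, S1, S5.
  S9 has no other parent.
Taking the union gives {S0, S1, S3, S5, S6, S9}.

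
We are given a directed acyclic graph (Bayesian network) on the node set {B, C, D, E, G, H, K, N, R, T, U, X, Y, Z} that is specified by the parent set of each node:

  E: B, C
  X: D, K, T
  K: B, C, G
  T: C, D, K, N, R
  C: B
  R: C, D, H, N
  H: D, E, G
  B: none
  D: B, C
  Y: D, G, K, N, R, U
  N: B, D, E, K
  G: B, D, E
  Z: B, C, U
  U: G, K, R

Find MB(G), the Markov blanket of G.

{B, C, D, E, H, K, N, R, U, Y}

G's parents: B, D, E.
G's children: H, K, U, Y.
For each child, the remaining parents (spouses of G):
  H: D, E
  K: B, C
  U: K, R
  Y: D, K, N, R, U
Taking the union gives {B, C, D, E, H, K, N, R, U, Y}.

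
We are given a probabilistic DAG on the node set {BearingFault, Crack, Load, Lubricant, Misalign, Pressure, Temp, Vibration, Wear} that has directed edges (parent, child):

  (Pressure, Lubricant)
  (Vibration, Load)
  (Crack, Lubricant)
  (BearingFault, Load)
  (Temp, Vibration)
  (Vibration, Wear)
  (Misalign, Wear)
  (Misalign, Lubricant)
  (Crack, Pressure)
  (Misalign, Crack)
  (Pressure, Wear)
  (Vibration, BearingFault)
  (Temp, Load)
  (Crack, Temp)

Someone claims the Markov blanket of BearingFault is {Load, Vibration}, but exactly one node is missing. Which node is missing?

Temp

Ch(BearingFault) = {Load}.
Parents of BearingFault: Vibration.
Co-parents of BearingFault (other parents of its children):
  Load: Temp, Vibration
MB(BearingFault) = {Load, Temp, Vibration}.
Comparing with the claimed set, Temp is missing.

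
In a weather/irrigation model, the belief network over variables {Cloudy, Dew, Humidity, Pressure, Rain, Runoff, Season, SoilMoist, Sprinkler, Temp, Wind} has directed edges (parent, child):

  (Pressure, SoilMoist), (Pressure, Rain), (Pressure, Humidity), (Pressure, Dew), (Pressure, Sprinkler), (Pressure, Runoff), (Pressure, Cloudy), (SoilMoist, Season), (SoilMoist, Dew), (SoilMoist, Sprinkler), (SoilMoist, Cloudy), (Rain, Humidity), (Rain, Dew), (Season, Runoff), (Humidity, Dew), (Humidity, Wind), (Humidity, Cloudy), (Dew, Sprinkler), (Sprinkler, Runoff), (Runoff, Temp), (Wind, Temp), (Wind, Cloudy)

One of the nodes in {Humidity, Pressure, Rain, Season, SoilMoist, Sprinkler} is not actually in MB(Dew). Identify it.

Season

Dew has parents Humidity, Pressure, Rain, SoilMoist.
Dew's children: Sprinkler.
Parents of each child, excluding Dew:
  Sprinkler's other parents are Pressure, SoilMoist.
MB(Dew) = {Humidity, Pressure, Rain, SoilMoist, Sprinkler}.
Season is neither a parent, child, nor co-parent of Dew, so it does not belong.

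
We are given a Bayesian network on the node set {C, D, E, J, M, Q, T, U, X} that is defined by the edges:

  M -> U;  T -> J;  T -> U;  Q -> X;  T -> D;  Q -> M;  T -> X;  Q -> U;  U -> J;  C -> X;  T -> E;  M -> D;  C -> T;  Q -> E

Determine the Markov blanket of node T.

{C, D, E, J, M, Q, U, X}

By definition, MB(T) is built from T's parents, T's children, and the co-parents of T.
T has children D, E, J, U, X.
Pa(T) = {C}.
Co-parents of T (other parents of its children):
  X's other parents are C, Q.
  parents(D) \ {T} = {M}.
  parents(U) \ {T} = {M, Q}.
  J also has parent U.
  E's other parent is Q.
Taking the union gives {C, D, E, J, M, Q, U, X}.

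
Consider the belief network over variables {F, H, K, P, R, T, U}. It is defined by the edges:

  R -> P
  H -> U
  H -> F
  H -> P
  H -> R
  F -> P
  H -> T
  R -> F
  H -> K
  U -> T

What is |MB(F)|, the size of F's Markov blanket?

3

By definition, MB(F) is built from F's parents, F's children, and the co-parents of F.
F's parents: H, R.
F's children: P.
Co-parents of F (other parents of its children):
  P: H, R
MB(F) = {H, P, R}, which has 3 nodes.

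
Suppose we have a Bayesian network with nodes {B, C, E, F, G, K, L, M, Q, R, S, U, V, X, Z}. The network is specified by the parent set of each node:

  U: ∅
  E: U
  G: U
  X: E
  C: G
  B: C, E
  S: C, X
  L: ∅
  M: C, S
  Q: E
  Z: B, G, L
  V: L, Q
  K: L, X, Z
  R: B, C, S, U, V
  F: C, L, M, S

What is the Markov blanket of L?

{B, C, F, G, K, M, Q, S, V, X, Z}

L has no parents.
L's children: F, K, V, Z.
For each child, the remaining parents (spouses of L):
  Z also has parents B, G.
  V's other parent is Q.
  K also has parents X, Z.
  F also has parents C, M, S.
Taking the union gives {B, C, F, G, K, M, Q, S, V, X, Z}.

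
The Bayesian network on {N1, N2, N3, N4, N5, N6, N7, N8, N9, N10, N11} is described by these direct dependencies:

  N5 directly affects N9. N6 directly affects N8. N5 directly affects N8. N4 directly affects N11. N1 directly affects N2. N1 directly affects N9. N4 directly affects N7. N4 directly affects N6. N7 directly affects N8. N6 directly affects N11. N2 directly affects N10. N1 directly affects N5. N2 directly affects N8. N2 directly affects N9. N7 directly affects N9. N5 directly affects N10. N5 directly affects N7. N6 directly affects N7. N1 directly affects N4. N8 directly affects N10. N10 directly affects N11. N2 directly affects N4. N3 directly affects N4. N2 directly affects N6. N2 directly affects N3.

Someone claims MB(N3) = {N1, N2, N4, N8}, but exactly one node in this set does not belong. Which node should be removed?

N8

Parents of N3: N2.
Children of N3: N4.
Other parents of N3's children:
  N4's other parents are N1, N2.
MB(N3) = {N1, N2, N4}.
N8 is neither a parent, child, nor co-parent of N3, so it does not belong.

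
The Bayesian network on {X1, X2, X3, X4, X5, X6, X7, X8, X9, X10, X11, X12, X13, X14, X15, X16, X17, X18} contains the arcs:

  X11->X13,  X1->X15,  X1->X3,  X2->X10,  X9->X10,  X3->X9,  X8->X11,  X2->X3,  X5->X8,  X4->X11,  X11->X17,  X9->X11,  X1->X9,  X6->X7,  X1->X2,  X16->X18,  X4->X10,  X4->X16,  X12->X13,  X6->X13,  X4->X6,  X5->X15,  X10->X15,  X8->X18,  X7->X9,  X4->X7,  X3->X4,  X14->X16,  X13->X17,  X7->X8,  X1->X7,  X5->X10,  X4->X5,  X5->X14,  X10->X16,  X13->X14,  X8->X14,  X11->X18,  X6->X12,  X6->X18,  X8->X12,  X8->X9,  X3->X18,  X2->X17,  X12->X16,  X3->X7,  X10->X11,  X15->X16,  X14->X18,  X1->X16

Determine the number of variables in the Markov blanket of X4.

X4's parents: X3.
Ch(X4) = {X5, X6, X7, X10, X11, X16}.
For each child, the remaining parents (spouses of X4):
  X5 has no other parent.
  X6: no additional parents.
  X7 also has parents X1, X3, X6.
  X10's other parents are X2, X5, X9.
  X11 also has parents X8, X9, X10.
  X16's other parents are X1, X10, X12, X14, X15.
MB(X4) = {X1, X2, X3, X5, X6, X7, X8, X9, X10, X11, X12, X14, X15, X16}, which has 14 nodes.

14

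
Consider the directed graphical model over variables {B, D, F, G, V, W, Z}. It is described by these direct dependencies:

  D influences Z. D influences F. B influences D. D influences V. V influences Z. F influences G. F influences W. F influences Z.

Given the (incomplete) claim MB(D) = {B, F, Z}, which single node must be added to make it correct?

V

D has parent B.
Ch(D) = {F, V, Z}.
Other parents of D's children:
  F has no other parent.
  V: no additional parents.
  parents(Z) \ {D} = {F, V}.
MB(D) = {B, F, V, Z}.
Comparing with the claimed set, V is missing.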